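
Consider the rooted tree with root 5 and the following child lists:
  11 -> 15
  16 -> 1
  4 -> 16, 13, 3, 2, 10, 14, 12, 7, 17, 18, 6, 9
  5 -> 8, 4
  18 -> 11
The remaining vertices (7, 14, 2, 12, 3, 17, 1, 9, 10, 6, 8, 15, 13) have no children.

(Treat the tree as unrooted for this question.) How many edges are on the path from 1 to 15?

1–16–4–18–11–15: 5 edges.

5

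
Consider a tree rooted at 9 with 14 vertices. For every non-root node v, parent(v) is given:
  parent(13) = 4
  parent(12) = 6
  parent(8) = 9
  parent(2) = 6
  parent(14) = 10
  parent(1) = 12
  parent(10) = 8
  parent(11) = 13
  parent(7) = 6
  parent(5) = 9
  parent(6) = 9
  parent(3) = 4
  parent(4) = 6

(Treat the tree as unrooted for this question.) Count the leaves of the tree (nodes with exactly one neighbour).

7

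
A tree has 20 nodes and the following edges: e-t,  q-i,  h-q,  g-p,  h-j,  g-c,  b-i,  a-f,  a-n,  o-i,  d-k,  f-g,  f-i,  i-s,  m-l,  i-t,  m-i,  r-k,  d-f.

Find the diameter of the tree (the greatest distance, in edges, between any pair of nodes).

7

A longest path is r–k–d–f–i–q–h–j, with 7 edges.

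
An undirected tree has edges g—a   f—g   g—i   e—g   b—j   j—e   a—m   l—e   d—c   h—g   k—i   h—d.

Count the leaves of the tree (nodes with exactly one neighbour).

6

Degree-1 nodes: b, c, f, k, l, m — 6 of them.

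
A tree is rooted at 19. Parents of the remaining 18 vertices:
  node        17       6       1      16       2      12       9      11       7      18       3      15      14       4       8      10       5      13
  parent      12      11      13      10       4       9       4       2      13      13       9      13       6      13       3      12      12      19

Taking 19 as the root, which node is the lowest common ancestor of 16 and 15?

Path 16→root: 16 10 12 9 4 13 19; path 15→root: 15 13 19.
First common node: 13.

13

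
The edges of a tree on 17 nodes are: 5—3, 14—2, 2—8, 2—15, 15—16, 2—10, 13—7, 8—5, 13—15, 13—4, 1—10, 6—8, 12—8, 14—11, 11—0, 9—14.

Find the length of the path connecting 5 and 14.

3

5 – 8 – 2 – 14: 3 edges.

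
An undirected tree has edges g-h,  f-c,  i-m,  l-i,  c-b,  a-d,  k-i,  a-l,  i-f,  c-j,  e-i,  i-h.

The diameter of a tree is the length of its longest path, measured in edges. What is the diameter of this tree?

BFS from j reaches d last, at distance 6; BFS from d confirms no node is farther.
Path: j – c – f – i – l – a – d.

6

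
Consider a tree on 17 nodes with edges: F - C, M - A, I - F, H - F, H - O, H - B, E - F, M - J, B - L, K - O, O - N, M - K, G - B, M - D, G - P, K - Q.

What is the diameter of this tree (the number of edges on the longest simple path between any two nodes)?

Starting from A, a farthest node is P at distance 7.
One longest path: A – M – K – O – H – B – G – P.
So the diameter is 7.

7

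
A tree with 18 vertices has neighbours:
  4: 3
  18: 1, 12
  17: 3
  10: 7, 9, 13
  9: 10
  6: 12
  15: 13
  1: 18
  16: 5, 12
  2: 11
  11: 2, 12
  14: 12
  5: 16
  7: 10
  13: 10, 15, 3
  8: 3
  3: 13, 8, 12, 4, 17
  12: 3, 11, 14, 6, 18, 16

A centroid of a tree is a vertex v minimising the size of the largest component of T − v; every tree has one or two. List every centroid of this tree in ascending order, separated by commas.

Delete 3: the remaining components have sizes 9, 5, 1, 1, 1. Max 9 ≤ 9, so 3 is a centroid.
Its neighbour 12 also leaves a largest component of size 9, so both are centroids.

3, 12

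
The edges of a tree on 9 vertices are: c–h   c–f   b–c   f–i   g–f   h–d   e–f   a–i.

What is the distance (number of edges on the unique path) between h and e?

The path is h - c - f - e, which has 3 edges.

3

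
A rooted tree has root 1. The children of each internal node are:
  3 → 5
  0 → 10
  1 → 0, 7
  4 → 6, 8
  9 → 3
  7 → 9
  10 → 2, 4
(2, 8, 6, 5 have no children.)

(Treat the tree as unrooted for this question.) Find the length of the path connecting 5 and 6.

8

The path is 5 - 3 - 9 - 7 - 1 - 0 - 10 - 4 - 6, which has 8 edges.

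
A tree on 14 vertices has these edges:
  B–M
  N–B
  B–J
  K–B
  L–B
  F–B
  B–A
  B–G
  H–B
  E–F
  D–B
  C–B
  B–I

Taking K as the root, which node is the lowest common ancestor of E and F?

Path E→root: E F B K; path F→root: F B K.
First common node: F.

F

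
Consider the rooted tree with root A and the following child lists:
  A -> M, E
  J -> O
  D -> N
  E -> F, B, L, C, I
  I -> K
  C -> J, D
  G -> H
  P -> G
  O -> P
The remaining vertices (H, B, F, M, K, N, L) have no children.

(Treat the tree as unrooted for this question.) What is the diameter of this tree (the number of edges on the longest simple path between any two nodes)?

A longest path is H - G - P - O - J - C - E - I - K, with 8 edges.

8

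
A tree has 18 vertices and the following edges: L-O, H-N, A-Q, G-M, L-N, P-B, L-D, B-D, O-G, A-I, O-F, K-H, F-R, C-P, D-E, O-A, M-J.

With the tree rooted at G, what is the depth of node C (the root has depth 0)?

Path from G to C: G → O → L → D → B → P → C, which has 6 edges.

6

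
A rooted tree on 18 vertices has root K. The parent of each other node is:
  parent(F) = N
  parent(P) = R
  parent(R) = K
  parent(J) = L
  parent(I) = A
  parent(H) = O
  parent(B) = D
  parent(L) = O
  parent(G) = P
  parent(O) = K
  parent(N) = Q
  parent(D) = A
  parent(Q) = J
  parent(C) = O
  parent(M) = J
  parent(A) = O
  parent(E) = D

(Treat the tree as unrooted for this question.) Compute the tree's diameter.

BFS from F reaches G last, at distance 9; BFS from G confirms no node is farther.
Path: F–N–Q–J–L–O–K–R–P–G.

9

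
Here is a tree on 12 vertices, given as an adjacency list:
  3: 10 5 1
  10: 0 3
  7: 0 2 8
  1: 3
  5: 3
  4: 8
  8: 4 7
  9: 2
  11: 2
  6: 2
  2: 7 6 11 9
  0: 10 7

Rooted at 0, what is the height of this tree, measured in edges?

1 sits deepest: 0-10-3-1 — 3 edges from the root.

3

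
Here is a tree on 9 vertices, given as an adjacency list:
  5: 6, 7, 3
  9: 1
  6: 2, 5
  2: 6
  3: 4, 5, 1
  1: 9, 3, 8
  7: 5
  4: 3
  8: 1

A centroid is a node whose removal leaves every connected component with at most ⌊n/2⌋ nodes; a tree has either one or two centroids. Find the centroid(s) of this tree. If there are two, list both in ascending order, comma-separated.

3

If 3 is removed the pieces have sizes 4, 3, 1, all ≤ ⌊9/2⌋ = 4.
Every other node leaves some component of size > 4, so the centroid is unique.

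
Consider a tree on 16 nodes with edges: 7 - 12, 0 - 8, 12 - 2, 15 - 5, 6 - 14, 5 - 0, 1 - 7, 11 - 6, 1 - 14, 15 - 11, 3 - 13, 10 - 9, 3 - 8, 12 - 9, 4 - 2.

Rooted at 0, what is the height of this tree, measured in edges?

A deepest node is 10, reached by 0 – 5 – 15 – 11 – 6 – 14 – 1 – 7 – 12 – 9 – 10.
That path has 10 edges, so the height is 10.

10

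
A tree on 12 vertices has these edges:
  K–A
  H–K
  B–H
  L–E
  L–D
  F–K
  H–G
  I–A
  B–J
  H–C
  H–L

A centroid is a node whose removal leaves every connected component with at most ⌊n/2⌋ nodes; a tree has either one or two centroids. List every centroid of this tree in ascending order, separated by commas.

If H is removed the pieces have sizes 4, 3, 2, 1, 1, all ≤ ⌊12/2⌋ = 6.
No neighbour of H does as well, so H is the unique centroid.

H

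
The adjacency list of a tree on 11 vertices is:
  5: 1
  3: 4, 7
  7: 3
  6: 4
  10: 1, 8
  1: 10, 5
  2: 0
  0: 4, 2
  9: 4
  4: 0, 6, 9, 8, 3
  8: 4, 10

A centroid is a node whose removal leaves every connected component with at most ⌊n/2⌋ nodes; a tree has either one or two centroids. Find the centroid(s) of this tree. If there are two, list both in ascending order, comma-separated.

4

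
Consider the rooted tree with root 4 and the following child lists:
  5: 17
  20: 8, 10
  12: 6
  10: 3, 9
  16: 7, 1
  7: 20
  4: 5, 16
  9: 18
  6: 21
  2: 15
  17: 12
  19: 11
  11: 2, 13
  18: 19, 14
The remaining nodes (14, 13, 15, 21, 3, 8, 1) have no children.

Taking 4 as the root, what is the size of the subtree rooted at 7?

The subtree rooted at 7 contains: 7, 20, 10, 8, 9, 3, 18, 19, 14, 11, 2, 13, 15 — 13 nodes.

13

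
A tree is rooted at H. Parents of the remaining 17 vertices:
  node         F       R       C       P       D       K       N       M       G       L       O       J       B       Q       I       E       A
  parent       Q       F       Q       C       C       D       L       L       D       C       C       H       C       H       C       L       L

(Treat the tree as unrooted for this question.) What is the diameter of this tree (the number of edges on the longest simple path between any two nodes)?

A longest path is R – F – Q – C – L – A, with 5 edges.

5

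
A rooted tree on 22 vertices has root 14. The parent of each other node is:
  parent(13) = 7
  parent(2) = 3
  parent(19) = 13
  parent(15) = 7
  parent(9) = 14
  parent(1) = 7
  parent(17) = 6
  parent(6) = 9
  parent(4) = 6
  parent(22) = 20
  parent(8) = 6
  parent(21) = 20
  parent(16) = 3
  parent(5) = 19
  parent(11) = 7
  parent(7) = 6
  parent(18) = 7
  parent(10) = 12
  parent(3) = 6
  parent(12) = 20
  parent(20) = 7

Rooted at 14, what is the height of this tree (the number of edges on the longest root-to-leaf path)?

The longest root-to-leaf path is 14–9–6–7–20–12–10 (6 edges).

6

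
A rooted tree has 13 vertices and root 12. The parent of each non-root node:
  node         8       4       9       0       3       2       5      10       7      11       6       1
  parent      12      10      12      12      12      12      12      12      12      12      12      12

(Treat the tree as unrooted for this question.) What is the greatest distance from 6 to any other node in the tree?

3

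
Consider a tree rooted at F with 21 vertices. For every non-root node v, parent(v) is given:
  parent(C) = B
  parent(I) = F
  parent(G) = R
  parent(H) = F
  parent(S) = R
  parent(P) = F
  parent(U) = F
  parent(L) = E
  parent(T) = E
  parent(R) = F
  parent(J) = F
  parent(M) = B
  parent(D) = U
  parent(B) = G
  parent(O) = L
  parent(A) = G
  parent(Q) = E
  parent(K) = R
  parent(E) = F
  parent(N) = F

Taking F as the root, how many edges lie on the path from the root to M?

4

Path from F to M: F → R → G → B → M, which has 4 edges.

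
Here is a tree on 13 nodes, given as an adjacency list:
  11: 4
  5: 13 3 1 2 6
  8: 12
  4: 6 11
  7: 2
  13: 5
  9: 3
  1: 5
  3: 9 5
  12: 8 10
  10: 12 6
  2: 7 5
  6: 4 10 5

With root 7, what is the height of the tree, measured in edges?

6

The longest root-to-leaf path is 7 – 2 – 5 – 6 – 10 – 12 – 8 (6 edges).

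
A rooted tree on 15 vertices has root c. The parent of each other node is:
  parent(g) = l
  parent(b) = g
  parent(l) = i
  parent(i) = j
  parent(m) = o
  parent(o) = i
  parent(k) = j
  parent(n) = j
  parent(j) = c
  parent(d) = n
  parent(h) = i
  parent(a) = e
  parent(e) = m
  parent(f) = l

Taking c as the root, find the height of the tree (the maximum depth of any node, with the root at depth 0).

6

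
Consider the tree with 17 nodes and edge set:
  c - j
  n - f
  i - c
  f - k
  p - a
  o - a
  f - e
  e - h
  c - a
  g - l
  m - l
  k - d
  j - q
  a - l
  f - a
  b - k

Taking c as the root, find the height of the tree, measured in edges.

4

The longest root-to-leaf path is c – a – f – k – b (4 edges).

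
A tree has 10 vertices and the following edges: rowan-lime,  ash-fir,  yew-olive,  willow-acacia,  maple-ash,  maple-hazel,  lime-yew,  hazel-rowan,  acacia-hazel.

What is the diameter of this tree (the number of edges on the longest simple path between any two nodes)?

7

Starting from fir, a farthest node is olive at distance 7.
One longest path: fir-ash-maple-hazel-rowan-lime-yew-olive.
So the diameter is 7.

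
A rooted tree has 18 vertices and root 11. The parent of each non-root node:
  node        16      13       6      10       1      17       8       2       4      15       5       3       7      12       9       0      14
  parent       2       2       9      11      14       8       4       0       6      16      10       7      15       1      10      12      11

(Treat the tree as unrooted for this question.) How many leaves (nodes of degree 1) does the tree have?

4

Exactly 4 nodes have a single neighbour: 3, 5, 13, 17.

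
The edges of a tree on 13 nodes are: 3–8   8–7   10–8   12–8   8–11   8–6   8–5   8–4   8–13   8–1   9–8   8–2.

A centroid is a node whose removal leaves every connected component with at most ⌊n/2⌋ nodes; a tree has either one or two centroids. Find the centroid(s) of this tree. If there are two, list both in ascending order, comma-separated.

8

Removing 8 splits the tree into components of sizes 1, 1, 1, 1, 1, 1, 1, 1, 1, 1, 1, 1; the largest is 1 ≤ ⌊13/2⌋ = 6.
No neighbour of 8 does as well, so 8 is the unique centroid.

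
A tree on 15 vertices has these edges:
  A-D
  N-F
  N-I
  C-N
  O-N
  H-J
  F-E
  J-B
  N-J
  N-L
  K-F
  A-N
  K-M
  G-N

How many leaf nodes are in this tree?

10

Degree-1 nodes: B, C, D, E, G, H, I, L, M, O — 10 of them.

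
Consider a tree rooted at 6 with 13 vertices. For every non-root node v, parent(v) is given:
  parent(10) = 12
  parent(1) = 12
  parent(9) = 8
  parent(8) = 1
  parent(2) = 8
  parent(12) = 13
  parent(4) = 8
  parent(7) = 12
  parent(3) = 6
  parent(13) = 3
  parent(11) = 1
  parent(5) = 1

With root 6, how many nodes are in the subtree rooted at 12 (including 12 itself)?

The subtree rooted at 12 contains: 12, 1, 10, 7, 8, 11, 5, 2, 9, 4 — 10 nodes.

10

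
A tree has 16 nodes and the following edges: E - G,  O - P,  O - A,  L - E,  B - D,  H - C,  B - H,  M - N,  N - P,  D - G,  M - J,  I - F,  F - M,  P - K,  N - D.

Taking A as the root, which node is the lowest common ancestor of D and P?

D's ancestor chain is D, N, P, O, A and P's is P, O, A; they first meet at P.

P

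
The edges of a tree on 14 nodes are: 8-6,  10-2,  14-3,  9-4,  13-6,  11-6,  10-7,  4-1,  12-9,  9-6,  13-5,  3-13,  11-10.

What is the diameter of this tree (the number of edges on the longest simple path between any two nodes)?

6

A longest path is 14-3-13-6-11-10-7, with 6 edges.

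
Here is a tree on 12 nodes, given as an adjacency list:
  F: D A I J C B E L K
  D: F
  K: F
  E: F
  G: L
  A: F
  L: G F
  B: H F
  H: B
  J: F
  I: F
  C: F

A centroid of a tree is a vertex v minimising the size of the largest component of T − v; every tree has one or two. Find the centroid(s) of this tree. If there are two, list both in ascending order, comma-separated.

If F is removed the pieces have sizes 2, 2, 1, 1, 1, 1, 1, 1, 1, all ≤ ⌊12/2⌋ = 6.
No neighbour of F does as well, so F is the unique centroid.

F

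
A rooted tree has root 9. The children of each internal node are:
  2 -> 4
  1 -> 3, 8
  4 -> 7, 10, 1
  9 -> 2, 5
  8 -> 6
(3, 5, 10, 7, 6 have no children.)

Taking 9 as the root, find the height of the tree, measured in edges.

A deepest node is 6, reached by 9-2-4-1-8-6.
That path has 5 edges, so the height is 5.

5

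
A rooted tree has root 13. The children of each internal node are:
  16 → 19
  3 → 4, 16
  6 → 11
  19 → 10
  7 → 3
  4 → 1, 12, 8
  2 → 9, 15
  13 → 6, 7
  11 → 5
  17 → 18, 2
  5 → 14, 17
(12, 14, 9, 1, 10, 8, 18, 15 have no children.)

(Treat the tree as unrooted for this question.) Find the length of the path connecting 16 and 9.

9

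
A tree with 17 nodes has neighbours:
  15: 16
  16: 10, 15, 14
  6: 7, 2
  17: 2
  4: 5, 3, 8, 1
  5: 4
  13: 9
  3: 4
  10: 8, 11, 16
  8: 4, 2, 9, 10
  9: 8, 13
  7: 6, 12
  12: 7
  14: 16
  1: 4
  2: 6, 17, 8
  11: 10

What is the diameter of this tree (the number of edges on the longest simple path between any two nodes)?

7

BFS from 12 reaches 14 last, at distance 7; BFS from 14 confirms no node is farther.
Path: 12-7-6-2-8-10-16-14.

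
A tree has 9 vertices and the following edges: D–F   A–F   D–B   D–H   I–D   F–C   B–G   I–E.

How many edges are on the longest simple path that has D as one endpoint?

2

A farthest node from D is A (G, E, C also at distance 2).
The path D – F – A has 2 edges.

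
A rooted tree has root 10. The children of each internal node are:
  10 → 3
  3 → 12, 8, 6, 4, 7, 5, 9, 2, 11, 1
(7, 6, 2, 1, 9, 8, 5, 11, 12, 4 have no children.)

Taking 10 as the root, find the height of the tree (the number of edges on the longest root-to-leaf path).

2

A deepest node is 8, reached by 10–3–8.
That path has 2 edges, so the height is 2.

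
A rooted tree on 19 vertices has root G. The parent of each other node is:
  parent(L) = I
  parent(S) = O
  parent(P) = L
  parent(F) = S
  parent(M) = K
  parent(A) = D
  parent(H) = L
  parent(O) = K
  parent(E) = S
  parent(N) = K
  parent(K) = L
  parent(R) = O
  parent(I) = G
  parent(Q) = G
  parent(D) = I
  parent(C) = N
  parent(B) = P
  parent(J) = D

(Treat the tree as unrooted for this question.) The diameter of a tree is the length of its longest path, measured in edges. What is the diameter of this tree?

A longest path is F-S-O-K-L-I-D-J, with 7 edges.

7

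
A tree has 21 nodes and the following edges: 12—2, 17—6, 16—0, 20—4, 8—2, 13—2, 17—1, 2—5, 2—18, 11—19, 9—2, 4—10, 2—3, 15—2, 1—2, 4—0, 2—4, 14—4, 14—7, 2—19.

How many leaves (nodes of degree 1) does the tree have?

14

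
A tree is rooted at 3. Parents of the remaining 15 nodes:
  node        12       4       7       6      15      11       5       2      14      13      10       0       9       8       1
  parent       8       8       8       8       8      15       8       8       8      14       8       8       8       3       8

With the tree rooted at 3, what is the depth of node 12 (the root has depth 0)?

Climbing from 12 to the root: 12–8–3. That's 2 steps.

2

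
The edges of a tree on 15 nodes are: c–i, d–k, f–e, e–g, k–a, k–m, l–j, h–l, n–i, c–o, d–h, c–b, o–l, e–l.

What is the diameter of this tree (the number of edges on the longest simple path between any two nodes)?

Starting from n, a farthest node is a at distance 8.
One longest path: n – i – c – o – l – h – d – k – a.
So the diameter is 8.

8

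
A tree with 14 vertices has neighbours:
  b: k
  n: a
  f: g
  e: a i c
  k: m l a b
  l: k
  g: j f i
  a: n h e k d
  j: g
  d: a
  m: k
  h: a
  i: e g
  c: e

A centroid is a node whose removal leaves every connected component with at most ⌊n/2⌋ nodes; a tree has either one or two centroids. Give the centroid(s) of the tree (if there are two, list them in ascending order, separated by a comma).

a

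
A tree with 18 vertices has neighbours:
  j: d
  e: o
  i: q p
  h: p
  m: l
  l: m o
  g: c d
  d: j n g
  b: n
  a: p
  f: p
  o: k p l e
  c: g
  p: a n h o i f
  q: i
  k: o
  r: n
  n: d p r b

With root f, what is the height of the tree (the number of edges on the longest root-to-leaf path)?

The longest root-to-leaf path is f – p – n – d – g – c (5 edges).

5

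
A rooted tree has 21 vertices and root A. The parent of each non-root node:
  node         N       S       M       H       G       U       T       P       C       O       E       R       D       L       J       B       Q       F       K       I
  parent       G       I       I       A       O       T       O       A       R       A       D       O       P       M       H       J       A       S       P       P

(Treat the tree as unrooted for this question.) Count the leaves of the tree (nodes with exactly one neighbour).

9

Degree-1 nodes: B, C, E, F, K, L, N, Q, U — 9 of them.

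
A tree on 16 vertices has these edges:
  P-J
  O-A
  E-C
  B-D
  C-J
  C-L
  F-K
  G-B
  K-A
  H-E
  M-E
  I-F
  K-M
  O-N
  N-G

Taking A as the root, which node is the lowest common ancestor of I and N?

I's ancestor chain is I, F, K, A and N's is N, O, A; they first meet at A.

A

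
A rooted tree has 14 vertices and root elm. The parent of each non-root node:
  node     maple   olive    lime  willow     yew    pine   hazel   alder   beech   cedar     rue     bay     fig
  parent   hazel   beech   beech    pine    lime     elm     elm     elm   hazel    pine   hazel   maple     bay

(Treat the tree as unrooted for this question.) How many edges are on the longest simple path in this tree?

6

Starting from fig, a farthest node is willow at distance 6.
One longest path: fig – bay – maple – hazel – elm – pine – willow.
So the diameter is 6.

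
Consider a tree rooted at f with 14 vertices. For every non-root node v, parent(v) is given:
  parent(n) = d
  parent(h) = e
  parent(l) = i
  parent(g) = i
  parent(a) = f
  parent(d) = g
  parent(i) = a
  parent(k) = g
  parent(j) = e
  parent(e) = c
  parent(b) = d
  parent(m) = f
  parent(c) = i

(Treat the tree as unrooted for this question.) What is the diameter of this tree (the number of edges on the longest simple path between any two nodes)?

6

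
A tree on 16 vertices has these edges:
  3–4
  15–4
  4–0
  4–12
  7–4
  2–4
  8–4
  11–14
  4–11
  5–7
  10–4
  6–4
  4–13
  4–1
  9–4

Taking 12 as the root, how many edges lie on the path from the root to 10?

2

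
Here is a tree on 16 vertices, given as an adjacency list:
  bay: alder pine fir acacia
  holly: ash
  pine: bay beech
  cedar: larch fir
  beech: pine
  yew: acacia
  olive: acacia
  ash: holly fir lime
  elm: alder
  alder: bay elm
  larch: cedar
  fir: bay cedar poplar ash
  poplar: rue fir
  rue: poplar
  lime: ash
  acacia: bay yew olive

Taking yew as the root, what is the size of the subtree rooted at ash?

3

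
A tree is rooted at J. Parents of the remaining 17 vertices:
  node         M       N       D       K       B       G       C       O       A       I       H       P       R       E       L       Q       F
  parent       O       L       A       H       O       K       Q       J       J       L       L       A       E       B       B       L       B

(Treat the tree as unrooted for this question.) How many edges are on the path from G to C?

Walking from G: G – K – H – L – Q – C. Length 5.

5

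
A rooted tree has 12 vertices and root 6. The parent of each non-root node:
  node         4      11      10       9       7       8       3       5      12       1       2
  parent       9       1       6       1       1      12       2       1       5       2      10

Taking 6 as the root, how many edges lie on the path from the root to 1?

3

Climbing from 1 to the root: 1 → 2 → 10 → 6. That's 3 steps.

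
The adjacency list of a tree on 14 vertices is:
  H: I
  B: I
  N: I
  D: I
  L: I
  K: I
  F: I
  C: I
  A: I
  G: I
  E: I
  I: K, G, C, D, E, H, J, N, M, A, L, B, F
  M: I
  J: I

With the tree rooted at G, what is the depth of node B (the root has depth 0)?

2

Path from G to B: G–I–B, which has 2 edges.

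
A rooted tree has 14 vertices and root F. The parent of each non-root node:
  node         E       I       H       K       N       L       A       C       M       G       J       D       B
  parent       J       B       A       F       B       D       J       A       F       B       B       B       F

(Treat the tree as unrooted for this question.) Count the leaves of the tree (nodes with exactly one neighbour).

9

Exactly 9 nodes have a single neighbour: C, E, G, H, I, K, L, M, N.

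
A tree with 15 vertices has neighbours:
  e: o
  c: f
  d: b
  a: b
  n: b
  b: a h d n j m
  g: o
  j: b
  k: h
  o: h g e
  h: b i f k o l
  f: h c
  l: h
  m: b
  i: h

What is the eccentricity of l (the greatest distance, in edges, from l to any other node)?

Distances from l peak at 3, attained at d (m, g, n, e, a, j, c also at distance 3).
l–h–b–d

3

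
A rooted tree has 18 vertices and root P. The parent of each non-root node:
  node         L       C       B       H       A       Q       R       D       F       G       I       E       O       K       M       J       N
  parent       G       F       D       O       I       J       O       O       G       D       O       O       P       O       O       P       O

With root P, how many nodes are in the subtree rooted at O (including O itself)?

15

The subtree rooted at O contains: O, D, E, M, R, H, N, I, K, G, B, A, F, L, C — 15 nodes.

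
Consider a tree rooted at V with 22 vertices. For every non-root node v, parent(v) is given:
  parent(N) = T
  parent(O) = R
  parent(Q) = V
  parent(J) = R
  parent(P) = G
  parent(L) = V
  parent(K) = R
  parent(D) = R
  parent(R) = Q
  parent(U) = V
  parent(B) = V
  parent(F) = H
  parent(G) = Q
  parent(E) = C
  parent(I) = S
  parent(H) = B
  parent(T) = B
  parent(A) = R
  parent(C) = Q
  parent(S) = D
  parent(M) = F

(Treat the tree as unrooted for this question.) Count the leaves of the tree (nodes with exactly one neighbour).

11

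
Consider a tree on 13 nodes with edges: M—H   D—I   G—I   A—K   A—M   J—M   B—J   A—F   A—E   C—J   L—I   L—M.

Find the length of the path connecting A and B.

3

The path is A–M–J–B, which has 3 edges.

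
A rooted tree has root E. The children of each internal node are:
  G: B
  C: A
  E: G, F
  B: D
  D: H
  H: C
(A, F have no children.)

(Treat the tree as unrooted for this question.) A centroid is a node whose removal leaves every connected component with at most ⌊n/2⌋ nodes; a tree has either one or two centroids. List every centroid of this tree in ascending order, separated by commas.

If B is removed the pieces have sizes 4, 3, all ≤ ⌊8/2⌋ = 4.
D is adjacent to B and is also a centroid (the largest component after removing it is likewise 4).

B, D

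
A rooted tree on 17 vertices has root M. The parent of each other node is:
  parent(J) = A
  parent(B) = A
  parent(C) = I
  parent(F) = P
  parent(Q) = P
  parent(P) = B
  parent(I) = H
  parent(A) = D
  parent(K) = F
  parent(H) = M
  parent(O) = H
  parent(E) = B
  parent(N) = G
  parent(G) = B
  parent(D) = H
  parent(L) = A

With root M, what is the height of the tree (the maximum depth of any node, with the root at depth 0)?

K sits deepest: M – H – D – A – B – P – F – K — 7 edges from the root.

7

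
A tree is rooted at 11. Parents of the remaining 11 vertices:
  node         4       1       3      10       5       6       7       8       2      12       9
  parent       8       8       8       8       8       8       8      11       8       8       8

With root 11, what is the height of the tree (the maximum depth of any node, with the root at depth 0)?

2

6 sits deepest: 11 → 8 → 6 — 2 edges from the root.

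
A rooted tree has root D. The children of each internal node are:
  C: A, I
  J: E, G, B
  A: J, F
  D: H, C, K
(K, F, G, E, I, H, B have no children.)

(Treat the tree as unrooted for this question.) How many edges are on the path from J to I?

3

Walking from J: J – A – C – I. Length 3.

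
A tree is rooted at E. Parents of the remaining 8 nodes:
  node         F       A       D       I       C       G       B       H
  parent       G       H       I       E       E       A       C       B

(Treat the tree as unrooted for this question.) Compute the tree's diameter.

BFS from F reaches D last, at distance 8; BFS from D confirms no node is farther.
Path: F-G-A-H-B-C-E-I-D.

8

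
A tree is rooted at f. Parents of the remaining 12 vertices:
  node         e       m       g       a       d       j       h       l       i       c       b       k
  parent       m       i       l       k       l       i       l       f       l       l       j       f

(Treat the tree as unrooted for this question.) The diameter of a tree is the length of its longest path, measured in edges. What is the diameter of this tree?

6

BFS from a reaches e last, at distance 6; BFS from e confirms no node is farther.
Path: a – k – f – l – i – m – e.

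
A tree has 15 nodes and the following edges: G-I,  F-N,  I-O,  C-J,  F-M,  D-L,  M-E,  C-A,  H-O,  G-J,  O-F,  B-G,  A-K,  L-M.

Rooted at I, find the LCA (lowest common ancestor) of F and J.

I

F's ancestor chain is F, O, I and J's is J, G, I; they first meet at I.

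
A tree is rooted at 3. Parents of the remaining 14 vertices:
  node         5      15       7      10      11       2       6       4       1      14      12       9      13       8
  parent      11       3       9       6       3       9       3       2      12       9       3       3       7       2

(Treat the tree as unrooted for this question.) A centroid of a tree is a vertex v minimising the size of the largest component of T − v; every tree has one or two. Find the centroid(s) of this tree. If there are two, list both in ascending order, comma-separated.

3

Delete 3: the remaining components have sizes 7, 2, 2, 2, 1. Max 7 ≤ 7, so 3 is a centroid.
No neighbour of 3 does as well, so 3 is the unique centroid.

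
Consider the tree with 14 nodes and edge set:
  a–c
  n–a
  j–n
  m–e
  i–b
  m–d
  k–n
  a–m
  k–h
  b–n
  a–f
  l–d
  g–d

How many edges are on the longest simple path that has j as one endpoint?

5

A farthest node from j is g (l also at distance 5).
The path j-n-a-m-d-g has 5 edges.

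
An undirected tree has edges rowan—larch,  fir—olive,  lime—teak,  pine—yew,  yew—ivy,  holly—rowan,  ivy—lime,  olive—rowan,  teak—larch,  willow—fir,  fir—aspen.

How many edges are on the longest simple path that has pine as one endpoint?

The node farthest from pine is aspen (willow also at distance 9), via pine-yew-ivy-lime-teak-larch-rowan-olive-fir-aspen — 9 edges.

9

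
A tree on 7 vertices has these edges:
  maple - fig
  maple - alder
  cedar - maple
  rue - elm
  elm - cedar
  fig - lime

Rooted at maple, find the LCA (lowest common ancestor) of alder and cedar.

Path alder→root: alder maple; path cedar→root: cedar maple.
First common node: maple.

maple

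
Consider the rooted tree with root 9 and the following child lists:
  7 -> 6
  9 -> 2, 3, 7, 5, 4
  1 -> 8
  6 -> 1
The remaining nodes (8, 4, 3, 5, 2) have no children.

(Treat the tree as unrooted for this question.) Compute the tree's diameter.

5

A longest path is 8 – 1 – 6 – 7 – 9 – 5, with 5 edges.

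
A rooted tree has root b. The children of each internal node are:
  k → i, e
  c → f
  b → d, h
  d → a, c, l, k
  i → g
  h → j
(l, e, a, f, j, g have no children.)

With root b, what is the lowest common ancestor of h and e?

b

Ancestors of h (toward the root): h, b.
Ancestors of e: e, k, d, b.
The deepest node appearing in both lists is b.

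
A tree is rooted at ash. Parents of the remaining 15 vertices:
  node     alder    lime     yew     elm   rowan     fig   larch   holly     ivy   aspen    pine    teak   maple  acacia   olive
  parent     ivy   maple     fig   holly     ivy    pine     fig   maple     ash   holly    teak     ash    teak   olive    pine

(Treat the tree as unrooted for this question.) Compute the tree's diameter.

Starting from yew, a farthest node is rowan at distance 6.
One longest path: yew-fig-pine-teak-ash-ivy-rowan.
So the diameter is 6.

6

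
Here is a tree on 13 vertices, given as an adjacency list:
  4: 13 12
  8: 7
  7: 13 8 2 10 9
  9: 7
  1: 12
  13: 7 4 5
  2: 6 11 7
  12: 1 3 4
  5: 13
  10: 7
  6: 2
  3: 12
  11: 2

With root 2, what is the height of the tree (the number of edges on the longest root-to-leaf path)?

5

3 sits deepest: 2-7-13-4-12-3 — 5 edges from the root.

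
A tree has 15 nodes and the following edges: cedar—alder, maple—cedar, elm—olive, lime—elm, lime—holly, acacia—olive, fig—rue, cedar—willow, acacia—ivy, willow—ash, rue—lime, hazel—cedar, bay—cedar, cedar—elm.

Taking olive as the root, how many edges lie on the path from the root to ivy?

Climbing from ivy to the root: ivy → acacia → olive. That's 2 steps.

2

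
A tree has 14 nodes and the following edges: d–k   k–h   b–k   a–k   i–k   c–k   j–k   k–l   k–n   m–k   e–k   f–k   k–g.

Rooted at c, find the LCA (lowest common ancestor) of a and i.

Ancestors of a (toward the root): a, k, c.
Ancestors of i: i, k, c.
The deepest node appearing in both lists is k.

k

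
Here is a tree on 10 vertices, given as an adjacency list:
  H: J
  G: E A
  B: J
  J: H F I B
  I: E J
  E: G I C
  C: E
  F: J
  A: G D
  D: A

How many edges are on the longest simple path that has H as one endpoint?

6

Distances from H peak at 6, attained at D.
H – J – I – E – G – A – D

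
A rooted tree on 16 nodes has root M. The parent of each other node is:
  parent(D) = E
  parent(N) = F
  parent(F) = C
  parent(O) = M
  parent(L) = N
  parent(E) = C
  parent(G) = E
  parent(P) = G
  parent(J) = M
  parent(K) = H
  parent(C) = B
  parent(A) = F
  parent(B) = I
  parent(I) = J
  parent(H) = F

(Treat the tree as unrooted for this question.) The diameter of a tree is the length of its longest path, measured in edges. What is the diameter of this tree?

8

Starting from O, a farthest node is K at distance 8.
One longest path: O - M - J - I - B - C - F - H - K.
So the diameter is 8.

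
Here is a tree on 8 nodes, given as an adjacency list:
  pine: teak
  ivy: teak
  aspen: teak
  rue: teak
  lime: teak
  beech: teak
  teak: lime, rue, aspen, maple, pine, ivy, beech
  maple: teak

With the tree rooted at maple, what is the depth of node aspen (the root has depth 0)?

2

Climbing from aspen to the root: aspen–teak–maple. That's 2 steps.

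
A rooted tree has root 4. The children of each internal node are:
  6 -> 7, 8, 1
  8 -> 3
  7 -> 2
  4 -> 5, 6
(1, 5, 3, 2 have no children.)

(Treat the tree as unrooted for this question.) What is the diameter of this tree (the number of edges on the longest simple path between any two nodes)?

Starting from 2, a farthest node is 5 at distance 4.
One longest path: 2–7–6–4–5.
So the diameter is 4.

4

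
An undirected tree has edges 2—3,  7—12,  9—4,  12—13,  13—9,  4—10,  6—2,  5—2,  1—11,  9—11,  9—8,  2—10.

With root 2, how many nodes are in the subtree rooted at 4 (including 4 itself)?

8

4's subtree: {4, 9, 13, 11, 8, 12, 1, 7}, size 8.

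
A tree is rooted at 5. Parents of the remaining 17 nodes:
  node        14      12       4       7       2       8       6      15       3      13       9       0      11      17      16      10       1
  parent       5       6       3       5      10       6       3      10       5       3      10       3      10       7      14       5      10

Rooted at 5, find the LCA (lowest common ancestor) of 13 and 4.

3

Path 13→root: 13 3 5; path 4→root: 4 3 5.
First common node: 3.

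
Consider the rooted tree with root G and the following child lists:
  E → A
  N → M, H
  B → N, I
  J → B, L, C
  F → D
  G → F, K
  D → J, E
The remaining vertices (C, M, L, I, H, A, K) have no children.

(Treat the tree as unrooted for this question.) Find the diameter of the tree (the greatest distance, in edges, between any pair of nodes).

BFS from M reaches K last, at distance 7; BFS from K confirms no node is farther.
Path: M – N – B – J – D – F – G – K.

7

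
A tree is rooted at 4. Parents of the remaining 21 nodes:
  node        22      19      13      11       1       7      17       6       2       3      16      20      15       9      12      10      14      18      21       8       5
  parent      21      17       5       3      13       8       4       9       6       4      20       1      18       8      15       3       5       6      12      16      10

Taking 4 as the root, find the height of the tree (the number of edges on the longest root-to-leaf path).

22 sits deepest: 4 → 3 → 10 → 5 → 13 → 1 → 20 → 16 → 8 → 9 → 6 → 18 → 15 → 12 → 21 → 22 — 15 edges from the root.

15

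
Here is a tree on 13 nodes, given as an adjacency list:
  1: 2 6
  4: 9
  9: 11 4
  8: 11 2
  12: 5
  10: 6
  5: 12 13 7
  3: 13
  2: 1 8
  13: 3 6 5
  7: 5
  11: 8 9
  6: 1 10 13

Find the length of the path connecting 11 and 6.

The path is 11 - 8 - 2 - 1 - 6, which has 4 edges.

4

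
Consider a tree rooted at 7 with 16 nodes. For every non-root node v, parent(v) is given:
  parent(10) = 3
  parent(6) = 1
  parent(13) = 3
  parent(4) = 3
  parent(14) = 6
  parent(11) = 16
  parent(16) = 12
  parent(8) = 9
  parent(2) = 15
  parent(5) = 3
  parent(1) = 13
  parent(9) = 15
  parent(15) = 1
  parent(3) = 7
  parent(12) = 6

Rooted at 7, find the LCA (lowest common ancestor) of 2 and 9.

Path 2→root: 2 15 1 13 3 7; path 9→root: 9 15 1 13 3 7.
First common node: 15.

15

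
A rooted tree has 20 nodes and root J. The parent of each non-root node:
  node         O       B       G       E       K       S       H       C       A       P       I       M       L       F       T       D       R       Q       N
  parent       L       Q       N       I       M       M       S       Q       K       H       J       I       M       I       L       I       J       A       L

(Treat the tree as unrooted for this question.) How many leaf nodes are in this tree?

10

The leaves are B, C, D, E, F, G, O, P, R, T.
That is 10 leaves.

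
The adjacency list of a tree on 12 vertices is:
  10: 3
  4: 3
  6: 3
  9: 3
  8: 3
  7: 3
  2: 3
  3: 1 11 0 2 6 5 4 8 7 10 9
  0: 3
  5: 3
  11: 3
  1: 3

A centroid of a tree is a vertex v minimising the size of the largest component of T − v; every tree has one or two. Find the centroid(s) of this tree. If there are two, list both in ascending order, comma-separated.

Removing 3 splits the tree into components of sizes 1, 1, 1, 1, 1, 1, 1, 1, 1, 1, 1; the largest is 1 ≤ ⌊12/2⌋ = 6.
Every other node leaves some component of size > 6, so the centroid is unique.

3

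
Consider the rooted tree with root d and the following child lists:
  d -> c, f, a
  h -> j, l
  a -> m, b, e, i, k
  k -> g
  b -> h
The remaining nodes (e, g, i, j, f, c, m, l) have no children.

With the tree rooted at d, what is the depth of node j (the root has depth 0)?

4

d → a → b → h → j — 4 edges.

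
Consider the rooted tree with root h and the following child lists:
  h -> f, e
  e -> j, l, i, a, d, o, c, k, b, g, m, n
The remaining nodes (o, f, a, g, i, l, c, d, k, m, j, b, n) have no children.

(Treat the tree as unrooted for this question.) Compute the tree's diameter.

3

Starting from f, a farthest node is l at distance 3.
One longest path: f – h – e – l.
So the diameter is 3.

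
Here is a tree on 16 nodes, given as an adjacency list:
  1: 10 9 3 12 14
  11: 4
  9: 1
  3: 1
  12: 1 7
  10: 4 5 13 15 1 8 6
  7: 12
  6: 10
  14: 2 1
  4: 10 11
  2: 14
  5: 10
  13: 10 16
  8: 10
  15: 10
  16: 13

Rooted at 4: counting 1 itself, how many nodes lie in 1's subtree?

1's subtree: {1, 3, 12, 14, 9, 7, 2}, size 7.

7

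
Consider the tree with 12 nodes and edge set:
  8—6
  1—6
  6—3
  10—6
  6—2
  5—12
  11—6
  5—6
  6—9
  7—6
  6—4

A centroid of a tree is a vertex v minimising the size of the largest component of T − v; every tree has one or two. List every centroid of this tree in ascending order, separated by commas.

6

Delete 6: the remaining components have sizes 2, 1, 1, 1, 1, 1, 1, 1, 1, 1. Max 2 ≤ 6, so 6 is a centroid.
No neighbour of 6 does as well, so 6 is the unique centroid.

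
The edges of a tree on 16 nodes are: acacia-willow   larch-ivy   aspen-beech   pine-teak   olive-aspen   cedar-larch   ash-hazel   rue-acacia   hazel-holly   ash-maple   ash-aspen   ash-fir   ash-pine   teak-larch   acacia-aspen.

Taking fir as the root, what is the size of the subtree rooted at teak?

teak's subtree: {teak, larch, cedar, ivy}, size 4.

4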